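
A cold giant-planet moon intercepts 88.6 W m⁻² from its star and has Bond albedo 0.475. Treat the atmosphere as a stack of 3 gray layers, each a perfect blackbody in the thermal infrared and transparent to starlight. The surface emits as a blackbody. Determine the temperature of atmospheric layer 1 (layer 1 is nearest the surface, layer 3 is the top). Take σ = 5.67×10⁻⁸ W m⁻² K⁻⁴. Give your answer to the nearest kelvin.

157 K

Top-of-atmosphere balance: σT_e⁴ = S(1−α)/4 = 11.63 W m⁻² → T_e = 119.7 K.
In the N-layer model, layer k (counted from the surface) has T_k = (N+1−k)^(1/4)·T_e.
T_1 = (3)^(1/4)·119.7 = 157.5 K.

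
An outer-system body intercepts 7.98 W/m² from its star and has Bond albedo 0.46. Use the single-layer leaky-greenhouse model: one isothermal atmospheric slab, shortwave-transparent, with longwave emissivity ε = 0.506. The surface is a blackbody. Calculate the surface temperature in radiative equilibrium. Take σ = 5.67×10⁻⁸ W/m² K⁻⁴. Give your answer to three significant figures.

The planet radiates to space at T_e = [S(1−α)/(4σ)]^(1/4) = 66.02 K.
For a single slab of emissivity ε, T_s⁴ = 2T_e⁴/(2−ε); thus T_s = 66.02·(1.339)^(1/4) = 71.02 K.

71.0 K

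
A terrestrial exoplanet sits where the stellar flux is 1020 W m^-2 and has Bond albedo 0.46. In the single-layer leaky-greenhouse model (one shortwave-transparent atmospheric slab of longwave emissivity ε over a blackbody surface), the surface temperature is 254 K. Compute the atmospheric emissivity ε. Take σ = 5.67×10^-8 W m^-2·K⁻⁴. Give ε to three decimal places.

0.833

First, T_e = [1020·(1−0.46)/(4σ)]^(1/4) = 222.0 K.
T_s⁴ = T_e⁴·2/(2−ε) → ε = 2 − 2(T_e/T_s)⁴ = 2 − 2·(222.0/254)⁴ = 0.8331.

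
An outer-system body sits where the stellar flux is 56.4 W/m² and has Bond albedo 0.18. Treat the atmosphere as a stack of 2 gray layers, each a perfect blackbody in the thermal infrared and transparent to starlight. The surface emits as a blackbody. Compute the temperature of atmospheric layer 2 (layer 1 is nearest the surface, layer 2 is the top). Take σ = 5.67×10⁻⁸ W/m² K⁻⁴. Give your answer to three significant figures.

Top-of-atmosphere balance: σT_e⁴ = S(1−α)/4 = 11.56 W/m² → T_e = 119.5 K.
The net upward flux σT_e⁴ is constant between every pair of levels, so T_k⁴ = (N+1−k)T_e⁴.
With k = 2: T_2 = (2+1−2)^¼·119.5 K = 119.5 K.

119 kelvin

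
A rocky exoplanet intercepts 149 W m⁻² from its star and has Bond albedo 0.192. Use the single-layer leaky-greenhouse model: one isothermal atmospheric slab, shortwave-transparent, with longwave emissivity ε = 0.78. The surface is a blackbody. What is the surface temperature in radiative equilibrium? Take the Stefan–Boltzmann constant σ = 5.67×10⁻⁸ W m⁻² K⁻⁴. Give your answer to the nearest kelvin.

Effective emission temperature (TOA balance): σT_e⁴ = S(1−α)/4 = 30.10 W m⁻² → T_e = 151.8 K.
The surface balance (absorbed SW + ε·downward IR = σT_s⁴) with T_a⁴ = T_s⁴/2 reduces to T_s = T_e·[2/(2−ε)]^¼ = 171.8 K.

172 kelvin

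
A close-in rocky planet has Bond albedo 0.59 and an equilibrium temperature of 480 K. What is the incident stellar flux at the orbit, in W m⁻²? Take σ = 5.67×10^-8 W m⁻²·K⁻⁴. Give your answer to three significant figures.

29400 W m⁻²

Invert the energy balance for S: S = 4σT⁴/(1−α).
σT⁴ = 5.67×10⁻⁸·(480)⁴ = 3010 W m⁻².
S = 4·3010/0.41 = 29360 W m⁻².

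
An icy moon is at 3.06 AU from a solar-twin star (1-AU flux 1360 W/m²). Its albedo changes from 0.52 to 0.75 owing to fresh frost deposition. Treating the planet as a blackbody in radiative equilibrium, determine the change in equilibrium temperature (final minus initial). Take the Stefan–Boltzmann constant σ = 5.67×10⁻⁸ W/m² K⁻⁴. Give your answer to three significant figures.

-19.9 kelvin

By the inverse-square law, S = 1360/3.06² = 145.2 W/m².
Initial: T₁ = [S(1−0.52)/(4σ)]^(1/4) = 132.4 K.
Final:   T₂ = [S(1−0.75)/(4σ)]^(1/4) = 112.5 K.
ΔT = T₂ − T₁ = -19.92 K.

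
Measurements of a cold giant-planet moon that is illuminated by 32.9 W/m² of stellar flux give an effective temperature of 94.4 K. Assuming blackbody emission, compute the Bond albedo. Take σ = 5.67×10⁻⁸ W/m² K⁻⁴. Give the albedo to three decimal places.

Energy balance: S(1−α)/4 = σT⁴, so 1−α = 4σT⁴/S.
σT⁴ = 4.503 W/m², so 4σT⁴ = 18.01 W/m².
Hence α = 1 − 18.01/32.90 = 0.4526.

0.453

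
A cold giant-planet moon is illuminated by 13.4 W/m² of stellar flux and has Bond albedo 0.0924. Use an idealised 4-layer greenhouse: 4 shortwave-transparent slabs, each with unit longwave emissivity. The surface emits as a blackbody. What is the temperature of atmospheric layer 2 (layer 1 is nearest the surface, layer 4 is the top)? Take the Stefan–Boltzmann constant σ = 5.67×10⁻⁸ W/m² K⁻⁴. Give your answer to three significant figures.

The effective emission temperature is T_e = [S(1−α)/(4σ)]^¼ = 85.57 K.
The net upward flux σT_e⁴ is constant between every pair of levels, so T_k⁴ = (N+1−k)T_e⁴.
With k = 2: T_2 = (4+1−2)^¼·85.57 K = 112.6 K.

113 K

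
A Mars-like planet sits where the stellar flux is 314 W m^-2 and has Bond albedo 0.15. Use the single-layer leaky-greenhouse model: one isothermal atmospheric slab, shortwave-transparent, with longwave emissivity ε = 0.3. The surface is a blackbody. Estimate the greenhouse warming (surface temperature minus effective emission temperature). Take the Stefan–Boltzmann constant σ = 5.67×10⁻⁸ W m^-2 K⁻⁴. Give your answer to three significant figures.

Effective emission temperature (TOA balance): σT_e⁴ = S(1−α)/4 = 66.72 W m^-2 → T_e = 185.2 K.
The surface balance (absorbed SW + ε·downward IR = σT_s⁴) with T_a⁴ = T_s⁴/2 reduces to T_s = T_e·[2/(2−ε)]^¼ = 192.9 K.
Greenhouse warming: T_s − T_e = 7.680 K.

7.68 kelvin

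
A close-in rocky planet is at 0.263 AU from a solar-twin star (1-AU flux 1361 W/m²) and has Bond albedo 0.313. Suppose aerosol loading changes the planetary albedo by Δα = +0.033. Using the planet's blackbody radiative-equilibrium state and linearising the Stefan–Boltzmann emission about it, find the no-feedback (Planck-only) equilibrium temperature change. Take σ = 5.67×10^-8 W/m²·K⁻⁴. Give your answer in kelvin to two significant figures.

-5.9 kelvin

By the inverse-square law, S = 1361/0.263² = 19680 W/m².
Reference equilibrium: T_e = [S(1−α)/(4σ)]^(1/4) = 494.1 K.
The change in absorbed flux is Δ[S(1−α)/4] = −SΔα/4 = -162.3 W/m².
Linearising σT⁴ gives d(σT⁴)/dT = 4σT_e³ = 27.36 W/m² per K.
So ΔT₀ = -162.3/27.36 = -5.93 K.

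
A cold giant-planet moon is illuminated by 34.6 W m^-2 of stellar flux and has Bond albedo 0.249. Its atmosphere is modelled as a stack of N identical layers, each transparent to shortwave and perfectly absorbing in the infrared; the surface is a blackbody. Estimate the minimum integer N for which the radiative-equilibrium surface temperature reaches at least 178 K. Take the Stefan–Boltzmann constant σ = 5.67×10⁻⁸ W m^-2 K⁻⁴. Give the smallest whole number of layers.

Top-of-atmosphere balance: σT_e⁴ = S(1−α)/4 = 6.496 W m^-2 → T_e = 103.5 K.
T_s = (N+1)^(1/4)·T_e ≥ 178 K requires N+1 ≥ (T_s/T_e)⁴ = (178/103.5)⁴ = 8.762.
Rounding up, N = 8.

8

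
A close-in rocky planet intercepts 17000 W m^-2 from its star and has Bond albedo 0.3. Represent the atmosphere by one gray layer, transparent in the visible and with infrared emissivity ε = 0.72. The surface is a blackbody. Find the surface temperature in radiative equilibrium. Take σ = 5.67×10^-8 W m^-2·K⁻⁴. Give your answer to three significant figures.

Effective emission temperature (TOA balance): σT_e⁴ = S(1−α)/4 = 2975 W m^-2 → T_e = 478.6 K.
For a single slab of emissivity ε, T_s⁴ = 2T_e⁴/(2−ε); thus T_s = 478.6·(1.562)^(1/4) = 535.1 K.

535 K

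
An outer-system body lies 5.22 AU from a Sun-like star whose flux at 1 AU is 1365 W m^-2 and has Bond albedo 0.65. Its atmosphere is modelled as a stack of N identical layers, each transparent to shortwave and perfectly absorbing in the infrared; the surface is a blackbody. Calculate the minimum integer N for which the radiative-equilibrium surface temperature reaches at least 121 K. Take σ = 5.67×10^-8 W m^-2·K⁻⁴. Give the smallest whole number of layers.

2

Flux at the orbit: S = 1365/(5.22)² = 50.09 W m^-2.
OLR = S(1−α)/4 = 4.383 W m^-2; the top layer radiates at T_e = 93.77 K.
T_s = (N+1)^(1/4)·T_e ≥ 121 K requires N+1 ≥ (T_s/T_e)⁴ = (121/93.77)⁴ = 2.773.
The minimum whole number is N = 2.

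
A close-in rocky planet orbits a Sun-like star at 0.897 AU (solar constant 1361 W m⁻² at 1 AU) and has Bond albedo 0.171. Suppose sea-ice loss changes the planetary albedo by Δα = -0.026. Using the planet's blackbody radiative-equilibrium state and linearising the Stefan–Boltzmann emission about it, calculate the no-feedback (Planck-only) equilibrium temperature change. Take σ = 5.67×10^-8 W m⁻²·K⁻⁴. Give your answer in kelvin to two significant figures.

By the inverse-square law, S = 1361/0.897² = 1692 W m⁻².
Unperturbed T_e = [1692·(1−0.171)/(4σ)]^¼ = 280.4 K.
ΔF = −(S/4)Δα = −(1692/4)×(-0.026) = 10.99 W m⁻².
Linearising σT⁴ gives d(σT⁴)/dT = 4σT_e³ = 5.001 W m⁻² per K.
ΔT₀ = ΔF/λ_P = 10.99/5.001 = 2.20 K.

2.2 kelvin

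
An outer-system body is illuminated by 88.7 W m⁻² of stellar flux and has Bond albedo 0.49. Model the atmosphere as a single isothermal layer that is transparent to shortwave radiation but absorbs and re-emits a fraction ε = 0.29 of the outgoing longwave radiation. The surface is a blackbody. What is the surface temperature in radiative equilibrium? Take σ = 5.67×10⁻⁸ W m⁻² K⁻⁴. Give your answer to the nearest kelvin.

124 kelvin

The planet radiates to space at T_e = [S(1−α)/(4σ)]^(1/4) = 118.8 K.
For a single slab of emissivity ε, T_s⁴ = 2T_e⁴/(2−ε); thus T_s = 118.8·(1.17)^(1/4) = 123.6 K.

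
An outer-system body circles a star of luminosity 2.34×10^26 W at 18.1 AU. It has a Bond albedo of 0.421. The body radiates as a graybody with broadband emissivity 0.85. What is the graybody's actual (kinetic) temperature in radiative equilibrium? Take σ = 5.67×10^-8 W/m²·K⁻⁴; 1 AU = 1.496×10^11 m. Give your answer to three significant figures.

52.6 K

Orbital distance: d = 18.1 AU = 2.708×10^12 m.
Spreading L over a sphere of radius d: S = 2.34×10^26/(4π·2.71×10^12²) = 2.540 W/m².
Absorbed flux (global mean): S(1−α)/4 = 2.540·0.579/4 = 0.3676 W/m².
Radiative balance εσT⁴ = 0.3676 gives T = [0.3676/(0.85·σ)]^(1/4) = 52.55 K.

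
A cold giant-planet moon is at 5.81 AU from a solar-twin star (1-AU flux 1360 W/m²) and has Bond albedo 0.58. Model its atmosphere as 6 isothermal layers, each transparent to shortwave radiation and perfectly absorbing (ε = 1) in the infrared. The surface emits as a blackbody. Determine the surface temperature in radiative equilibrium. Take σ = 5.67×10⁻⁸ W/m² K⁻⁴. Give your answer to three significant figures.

Flux at the orbit: S = 1360/(5.81)² = 40.29 W/m².
OLR = S(1−α)/4 = 4.230 W/m²; the top layer radiates at T_e = 92.94 K.
For an N-layer opaque stack, T_s⁴ = (N+1)T_e⁴, hence T_s = (7)^(1/4)×92.94 K = 151.2 K.

151 K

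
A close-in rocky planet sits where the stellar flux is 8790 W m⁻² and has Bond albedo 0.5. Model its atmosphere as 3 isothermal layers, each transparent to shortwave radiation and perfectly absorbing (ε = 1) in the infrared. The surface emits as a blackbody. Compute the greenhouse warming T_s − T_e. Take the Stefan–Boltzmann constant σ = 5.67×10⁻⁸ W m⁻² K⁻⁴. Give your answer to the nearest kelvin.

OLR = S(1−α)/4 = 1099 W m⁻²; the top layer radiates at T_e = 373.1 K.
T_s = (N+1)^(1/4)·T_e = 527.6 K.
So the greenhouse effect raises the surface by 527.6 − 373.1 = 154.5 K.

155 K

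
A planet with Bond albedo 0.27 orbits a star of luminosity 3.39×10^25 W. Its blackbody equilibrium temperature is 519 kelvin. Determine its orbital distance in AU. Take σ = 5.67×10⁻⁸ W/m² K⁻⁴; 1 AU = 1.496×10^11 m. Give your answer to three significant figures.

0.0731 AU

Energy balance gives S = 4σT⁴/(1−α) = 22540 W/m².
Then d = [L/(4πS)]^(1/2) = 1.094×10^10 m, i.e. 0.07313 AU.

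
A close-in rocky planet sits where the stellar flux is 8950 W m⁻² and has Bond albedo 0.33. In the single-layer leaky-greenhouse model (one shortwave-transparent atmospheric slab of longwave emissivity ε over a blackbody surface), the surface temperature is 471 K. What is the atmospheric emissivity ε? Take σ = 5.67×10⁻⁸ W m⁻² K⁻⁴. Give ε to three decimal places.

First, T_e = [8950·(1−0.33)/(4σ)]^(1/4) = 403.2 K.
Since (2−ε)/2 = (T_e/T_s)⁴ = 0.5372, ε = 0.9255.

0.926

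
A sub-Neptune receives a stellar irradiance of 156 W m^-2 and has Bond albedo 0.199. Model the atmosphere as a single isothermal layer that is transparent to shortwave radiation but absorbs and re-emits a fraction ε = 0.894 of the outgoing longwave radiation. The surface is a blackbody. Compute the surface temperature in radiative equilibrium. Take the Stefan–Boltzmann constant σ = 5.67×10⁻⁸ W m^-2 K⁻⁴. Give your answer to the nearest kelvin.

178 K

The planet radiates to space at T_e = [S(1−α)/(4σ)]^(1/4) = 153.2 K.
For a single slab of emissivity ε, T_s⁴ = 2T_e⁴/(2−ε); thus T_s = 153.2·(1.808)^(1/4) = 177.7 K.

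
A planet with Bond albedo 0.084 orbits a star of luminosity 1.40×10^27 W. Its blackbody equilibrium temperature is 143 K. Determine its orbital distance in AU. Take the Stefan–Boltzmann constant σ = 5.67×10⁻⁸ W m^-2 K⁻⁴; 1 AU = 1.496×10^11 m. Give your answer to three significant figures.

Energy balance gives S = 4σT⁴/(1−α) = 103.5 W m^-2.
S = L/(4πd²) → d = √(L/4πS) = √(1.40×10^27/(4π·103.5)) = 1.037×10^12 m = 6.934 AU.

6.93 AU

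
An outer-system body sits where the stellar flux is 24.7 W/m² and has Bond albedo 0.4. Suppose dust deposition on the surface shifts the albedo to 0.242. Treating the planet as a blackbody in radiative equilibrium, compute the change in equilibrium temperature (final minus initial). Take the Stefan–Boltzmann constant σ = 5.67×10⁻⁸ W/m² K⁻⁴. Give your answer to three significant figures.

Before: T₁ = [24.70·0.6/(4σ)]^(1/4) = 89.91 K.
With α = 0.242, T₂ = 95.32 K.
ΔT = T₂ − T₁ = 5.411 K.

5.41 K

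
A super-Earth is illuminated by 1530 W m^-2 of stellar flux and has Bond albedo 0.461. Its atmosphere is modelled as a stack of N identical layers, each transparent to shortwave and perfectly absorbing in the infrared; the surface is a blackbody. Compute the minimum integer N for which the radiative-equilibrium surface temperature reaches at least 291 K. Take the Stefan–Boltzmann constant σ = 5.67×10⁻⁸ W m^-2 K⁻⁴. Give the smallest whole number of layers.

The effective emission temperature is T_e = [S(1−α)/(4σ)]^¼ = 245.6 K.
T_s = (N+1)^(1/4)·T_e ≥ 291 K requires N+1 ≥ (T_s/T_e)⁴ = (291/245.6)⁴ = 1.972.
The minimum whole number is N = 1.

1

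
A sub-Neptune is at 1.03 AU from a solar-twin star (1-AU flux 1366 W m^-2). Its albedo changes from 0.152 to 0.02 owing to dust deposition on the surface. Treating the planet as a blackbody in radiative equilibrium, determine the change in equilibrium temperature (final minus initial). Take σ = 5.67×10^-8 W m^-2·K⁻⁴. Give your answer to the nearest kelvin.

10 kelvin

Flux at the orbit: S = 1366/(1.03)² = 1288 W m^-2.
Before: T₁ = [1288·0.848/(4σ)]^(1/4) = 263.4 K.
After:  T₂ = [1288·0.98/(4σ)]^(1/4) = 273.1 K.
ΔT = T₂ − T₁ = 9.701 K.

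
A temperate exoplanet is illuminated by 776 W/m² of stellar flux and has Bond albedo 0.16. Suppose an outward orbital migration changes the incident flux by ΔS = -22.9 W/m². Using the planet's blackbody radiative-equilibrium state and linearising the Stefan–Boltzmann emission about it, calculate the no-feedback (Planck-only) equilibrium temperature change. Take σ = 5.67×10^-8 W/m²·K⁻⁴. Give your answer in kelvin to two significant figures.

-1.7 K

Unperturbed T_e = [776.0·(1−0.16)/(4σ)]^¼ = 231.5 K.
TOA radiative forcing: ΔF = (1−α)ΔS/4 = 0.84·(-22.9)/4 = -4.809 W/m².
The Planck feedback parameter is 4σT_e³ = 2.815 W/m²/K.
Hence the no-feedback warming is ΔF/(4σT_e³) = -1.71 K.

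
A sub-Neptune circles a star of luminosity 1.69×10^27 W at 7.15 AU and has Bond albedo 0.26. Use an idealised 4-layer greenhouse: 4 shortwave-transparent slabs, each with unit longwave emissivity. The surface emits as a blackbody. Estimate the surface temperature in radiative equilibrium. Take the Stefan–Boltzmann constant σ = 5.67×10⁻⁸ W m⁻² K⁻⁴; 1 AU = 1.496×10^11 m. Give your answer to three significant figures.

209 K

Orbital distance: d = 7.15 AU = 1.070×10^12 m.
S = L/(4πd²) = 117.5 W m⁻².
The effective emission temperature is T_e = [S(1−α)/(4σ)]^¼ = 139.9 K.
For an N-layer opaque stack, T_s⁴ = (N+1)T_e⁴, hence T_s = (5)^(1/4)×139.9 K = 209.3 K.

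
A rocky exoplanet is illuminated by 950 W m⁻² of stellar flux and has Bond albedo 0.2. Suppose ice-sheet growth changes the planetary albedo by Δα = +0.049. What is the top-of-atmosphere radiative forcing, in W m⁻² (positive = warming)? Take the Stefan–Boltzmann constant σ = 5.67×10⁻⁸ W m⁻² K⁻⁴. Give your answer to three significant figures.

-11.6 W m⁻²

TOA radiative forcing: ΔF = −S·Δα/4 = −950.0·(+0.049)/4 = -11.64 W m⁻².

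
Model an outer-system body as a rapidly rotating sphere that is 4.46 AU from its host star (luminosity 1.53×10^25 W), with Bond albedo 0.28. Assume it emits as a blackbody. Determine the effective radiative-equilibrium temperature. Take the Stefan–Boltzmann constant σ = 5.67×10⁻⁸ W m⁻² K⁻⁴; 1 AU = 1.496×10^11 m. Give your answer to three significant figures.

54.3 K

Orbital distance: d = 4.46 AU = 6.672×10^11 m.
Spreading L over a sphere of radius d: S = 1.53×10^25/(4π·6.67×10^11²) = 2.735 W m⁻².
Absorbed flux (global mean): S(1−α)/4 = 2.735·0.72/4 = 0.4923 W m⁻².
Balancing against σT⁴: T = (0.4923/5.67×10⁻⁸)^(1/4) = 54.28 K.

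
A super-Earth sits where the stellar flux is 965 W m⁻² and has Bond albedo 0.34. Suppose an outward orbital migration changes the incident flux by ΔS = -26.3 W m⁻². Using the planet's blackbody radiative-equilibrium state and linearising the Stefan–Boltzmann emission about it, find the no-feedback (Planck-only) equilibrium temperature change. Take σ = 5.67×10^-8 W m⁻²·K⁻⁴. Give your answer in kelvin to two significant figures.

Unperturbed T_e = [965.0·(1−0.34)/(4σ)]^¼ = 230.2 K.
TOA radiative forcing: ΔF = (1−α)ΔS/4 = 0.66·(-26.3)/4 = -4.339 W m⁻².
Planck response: λ_P = 4σT_e³ = 4·5.67×10⁻⁸·(230.2)³ = 2.767 W m⁻²/K.
So ΔT₀ = -4.339/2.767 = -1.57 K.

-1.6 K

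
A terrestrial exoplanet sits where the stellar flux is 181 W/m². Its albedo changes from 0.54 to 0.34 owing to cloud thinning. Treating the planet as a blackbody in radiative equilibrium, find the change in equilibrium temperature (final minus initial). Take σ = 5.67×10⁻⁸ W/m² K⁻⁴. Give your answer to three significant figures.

13.1 kelvin

Before: T₁ = [181.0·0.46/(4σ)]^(1/4) = 138.4 K.
Final:   T₂ = [S(1−0.34)/(4σ)]^(1/4) = 151.5 K.
ΔT = T₂ − T₁ = 13.07 K.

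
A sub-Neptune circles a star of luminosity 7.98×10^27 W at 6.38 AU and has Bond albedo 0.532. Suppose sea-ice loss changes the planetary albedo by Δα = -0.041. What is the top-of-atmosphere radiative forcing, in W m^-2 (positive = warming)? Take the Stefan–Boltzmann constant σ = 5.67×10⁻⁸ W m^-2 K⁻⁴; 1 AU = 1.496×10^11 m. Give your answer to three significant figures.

7.15 W m^-2

d = 6.38 × 1.496×10^11 m = 9.544×10^11 m.
Spreading L over a sphere of radius d: S = 7.98×10^27/(4π·9.54×10^11²) = 697.1 W m^-2.
The change in absorbed flux is Δ[S(1−α)/4] = −SΔα/4 = 7.145 W m^-2.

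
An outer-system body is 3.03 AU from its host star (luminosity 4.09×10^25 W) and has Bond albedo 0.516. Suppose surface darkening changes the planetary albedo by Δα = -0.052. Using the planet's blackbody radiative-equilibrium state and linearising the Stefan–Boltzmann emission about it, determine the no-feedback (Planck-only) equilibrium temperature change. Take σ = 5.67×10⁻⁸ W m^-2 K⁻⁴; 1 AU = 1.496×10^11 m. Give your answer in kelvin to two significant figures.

2.0 kelvin

d = 3.03 × 1.496×10^11 m = 4.533×10^11 m.
S = L/(4πd²) = 15.84 W m^-2.
Unperturbed T_e = [15.84·(1−0.516)/(4σ)]^¼ = 76.25 K.
The change in absorbed flux is Δ[S(1−α)/4] = −SΔα/4 = 0.2059 W m^-2.
The Planck feedback parameter is 4σT_e³ = 0.1005 W m^-2/K.
Hence the no-feedback warming is ΔF/(4σT_e³) = 2.05 K.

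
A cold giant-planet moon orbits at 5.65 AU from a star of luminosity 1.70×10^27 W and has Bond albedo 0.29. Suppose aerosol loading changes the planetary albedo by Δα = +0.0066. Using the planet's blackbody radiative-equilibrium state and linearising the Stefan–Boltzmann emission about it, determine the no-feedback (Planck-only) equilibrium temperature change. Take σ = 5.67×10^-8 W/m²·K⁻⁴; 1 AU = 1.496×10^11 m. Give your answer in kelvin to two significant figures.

Orbital distance: d = 5.65 AU = 8.452×10^11 m.
Spreading L over a sphere of radius d: S = 1.70×10^27/(4π·8.45×10^11²) = 189.4 W/m².
The baseline emission temperature is T_e = 156.0 K.
ΔF = −(S/4)Δα = −(189.4/4)×(+0.0066) = -0.3124 W/m².
Linearising σT⁴ gives d(σT⁴)/dT = 4σT_e³ = 0.8616 W/m² per K.
Hence the no-feedback warming is ΔF/(4σT_e³) = -0.363 K.

-0.36 kelvin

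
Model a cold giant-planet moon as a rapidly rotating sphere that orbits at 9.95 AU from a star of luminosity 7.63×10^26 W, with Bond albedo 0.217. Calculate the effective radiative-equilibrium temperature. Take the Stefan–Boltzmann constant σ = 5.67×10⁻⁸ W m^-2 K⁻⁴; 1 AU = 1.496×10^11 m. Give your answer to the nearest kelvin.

Orbital distance: d = 9.95 AU = 1.489×10^12 m.
Spreading L over a sphere of radius d: S = 7.63×10^26/(4π·1.49×10^12²) = 27.40 W m^-2.
The planet absorbs (1−α)S over its disc πR² and re-emits over 4πR², so the mean absorbed flux is (1−0.217)·27.40/4 = 5.364 W m^-2.
In equilibrium σT⁴ equals this, so T = 98.62 K.

99 K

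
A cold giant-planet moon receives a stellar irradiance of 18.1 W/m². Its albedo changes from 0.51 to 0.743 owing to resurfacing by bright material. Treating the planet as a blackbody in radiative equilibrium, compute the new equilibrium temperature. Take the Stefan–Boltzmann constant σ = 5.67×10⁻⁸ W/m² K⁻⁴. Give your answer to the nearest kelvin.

New equilibrium: T₂ = [(1−0.743)·18.10/(4σ)]^(1/4) = 67.30 K.

67 K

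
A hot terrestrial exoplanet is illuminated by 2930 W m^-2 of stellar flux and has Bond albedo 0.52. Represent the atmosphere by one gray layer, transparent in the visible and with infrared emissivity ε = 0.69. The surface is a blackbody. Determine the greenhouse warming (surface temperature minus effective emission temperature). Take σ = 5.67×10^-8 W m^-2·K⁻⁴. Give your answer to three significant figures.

The planet radiates to space at T_e = [S(1−α)/(4σ)]^(1/4) = 280.6 K.
For a single slab of emissivity ε, T_s⁴ = 2T_e⁴/(2−ε); thus T_s = 280.6·(1.527)^(1/4) = 311.9 K.
T_s − T_e = 311.9 − 280.6 = 31.31 K.

31.3 K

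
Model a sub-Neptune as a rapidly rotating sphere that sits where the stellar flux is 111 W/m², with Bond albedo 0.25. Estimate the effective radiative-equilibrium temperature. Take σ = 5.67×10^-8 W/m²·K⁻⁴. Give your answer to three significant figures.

Absorbed flux (global mean): S(1−α)/4 = 111.0·0.75/4 = 20.81 W/m².
Set σT⁴ = 20.81 → T = (20.81/σ)^(1/4) = 138.4 K.

138 K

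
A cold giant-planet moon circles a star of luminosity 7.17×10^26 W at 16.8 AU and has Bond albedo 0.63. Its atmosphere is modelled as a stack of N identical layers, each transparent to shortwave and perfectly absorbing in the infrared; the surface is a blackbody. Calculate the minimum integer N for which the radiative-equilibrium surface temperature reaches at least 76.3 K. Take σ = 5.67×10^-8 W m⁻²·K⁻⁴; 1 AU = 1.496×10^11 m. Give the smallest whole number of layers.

2

d = 16.8 × 1.496×10^11 m = 2.513×10^12 m.
S = L/(4πd²) = 9.033 W m⁻².
The effective emission temperature is T_e = [S(1−α)/(4σ)]^¼ = 61.96 K.
Since T_s⁴ = (N+1)T_e⁴, we need N ≥ (T_s/T_e)⁴ − 1 = 1.300.
Rounding up, N = 2.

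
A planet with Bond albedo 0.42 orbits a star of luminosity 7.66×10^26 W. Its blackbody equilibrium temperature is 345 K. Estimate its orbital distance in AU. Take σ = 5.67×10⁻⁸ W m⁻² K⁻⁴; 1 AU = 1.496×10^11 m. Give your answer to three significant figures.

0.701 AU

Energy balance gives S = 4σT⁴/(1−α) = 5540 W m⁻².
S = L/(4πd²) → d = √(L/4πS) = √(7.66×10^26/(4π·5540)) = 1.049×10^11 m = 0.7012 AU.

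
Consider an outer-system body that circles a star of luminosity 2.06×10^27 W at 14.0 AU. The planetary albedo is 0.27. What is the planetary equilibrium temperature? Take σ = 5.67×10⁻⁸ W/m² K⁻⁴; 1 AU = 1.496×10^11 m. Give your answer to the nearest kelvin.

Orbital distance: d = 14.0 AU = 2.094×10^12 m.
Flux at the orbit: S = L/(4πd²) = 2.06×10^27/(4π·(2.09×10^12)²) = 37.37 W/m².
Absorbed flux (global mean): S(1−α)/4 = 37.37·0.73/4 = 6.820 W/m².
Balancing against σT⁴: T = (6.820/5.67×10⁻⁸)^(1/4) = 104.7 K.

105 K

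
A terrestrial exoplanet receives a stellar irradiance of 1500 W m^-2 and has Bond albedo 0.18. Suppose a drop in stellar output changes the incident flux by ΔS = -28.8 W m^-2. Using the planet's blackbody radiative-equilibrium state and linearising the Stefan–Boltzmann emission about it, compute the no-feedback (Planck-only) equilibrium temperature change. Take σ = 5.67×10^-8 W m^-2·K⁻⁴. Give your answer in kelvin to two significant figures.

The baseline emission temperature is T_e = 271.4 K.
Only a fraction (1−α) is absorbed and it's spread over 4πR², so ΔF = (1−α)ΔS/4 = -5.904 W m^-2.
Planck response: λ_P = 4σT_e³ = 4·5.67×10⁻⁸·(271.4)³ = 4.533 W m^-2/K.
Hence the no-feedback warming is ΔF/(4σT_e³) = -1.30 K.

-1.3 K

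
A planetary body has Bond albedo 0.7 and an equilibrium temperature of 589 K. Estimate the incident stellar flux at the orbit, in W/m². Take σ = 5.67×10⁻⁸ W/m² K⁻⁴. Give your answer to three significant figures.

91000 W/m²

Invert the energy balance for S: S = 4σT⁴/(1−α).
σT⁴ = 5.67×10⁻⁸·(589)⁴ = 6824 W/m².
S = 4·6824/0.3 = 90990 W/m².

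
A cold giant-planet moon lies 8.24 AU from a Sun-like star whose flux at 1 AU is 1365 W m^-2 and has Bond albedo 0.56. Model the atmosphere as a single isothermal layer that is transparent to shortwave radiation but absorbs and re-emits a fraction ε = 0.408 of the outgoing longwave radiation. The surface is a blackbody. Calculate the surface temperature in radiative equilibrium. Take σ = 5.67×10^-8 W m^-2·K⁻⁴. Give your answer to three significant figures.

Irradiance scales as 1/d², so S = 1365 W m^-2 × (1/8.24)² = 20.10 W m^-2.
Effective emission temperature (TOA balance): σT_e⁴ = S(1−α)/4 = 2.211 W m^-2 → T_e = 79.03 K.
The surface balance (absorbed SW + ε·downward IR = σT_s⁴) with T_a⁴ = T_s⁴/2 reduces to T_s = T_e·[2/(2−ε)]^¼ = 83.66 K.

83.7 kelvin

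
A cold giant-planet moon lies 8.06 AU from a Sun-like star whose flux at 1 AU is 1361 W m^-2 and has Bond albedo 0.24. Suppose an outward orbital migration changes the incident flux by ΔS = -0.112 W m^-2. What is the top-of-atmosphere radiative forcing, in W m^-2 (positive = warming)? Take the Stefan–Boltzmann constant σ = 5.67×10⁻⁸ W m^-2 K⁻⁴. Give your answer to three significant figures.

Irradiance scales as 1/d², so S = 1361 W m^-2 × (1/8.06)² = 20.95 W m^-2.
Only a fraction (1−α) is absorbed and it's spread over 4πR², so ΔF = (1−α)ΔS/4 = -0.02128 W m^-2.

-0.0213 W m^-2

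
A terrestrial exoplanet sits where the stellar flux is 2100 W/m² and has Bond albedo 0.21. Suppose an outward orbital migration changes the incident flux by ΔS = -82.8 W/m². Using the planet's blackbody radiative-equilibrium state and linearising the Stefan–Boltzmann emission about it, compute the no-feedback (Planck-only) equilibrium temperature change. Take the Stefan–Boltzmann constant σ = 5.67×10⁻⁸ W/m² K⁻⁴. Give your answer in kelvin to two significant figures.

Reference equilibrium: T_e = [S(1−α)/(4σ)]^(1/4) = 292.4 K.
Only a fraction (1−α) is absorbed and it's spread over 4πR², so ΔF = (1−α)ΔS/4 = -16.35 W/m².
Linearising σT⁴ gives d(σT⁴)/dT = 4σT_e³ = 5.673 W/m² per K.
ΔT₀ = ΔF/λ_P = -16.35/5.673 = -2.88 K.

-2.9 K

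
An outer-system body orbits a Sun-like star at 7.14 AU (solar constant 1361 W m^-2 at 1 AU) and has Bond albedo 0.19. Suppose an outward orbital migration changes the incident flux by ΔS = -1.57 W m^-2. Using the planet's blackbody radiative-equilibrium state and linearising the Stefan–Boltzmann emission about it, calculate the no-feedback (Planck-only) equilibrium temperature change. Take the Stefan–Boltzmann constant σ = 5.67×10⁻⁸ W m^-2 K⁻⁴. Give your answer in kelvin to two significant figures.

-1.5 K

Flux at the orbit: S = 1361/(7.14)² = 26.70 W m^-2.
Reference equilibrium: T_e = [S(1−α)/(4σ)]^(1/4) = 98.82 K.
Only a fraction (1−α) is absorbed and it's spread over 4πR², so ΔF = (1−α)ΔS/4 = -0.3179 W m^-2.
Linearising σT⁴ gives d(σT⁴)/dT = 4σT_e³ = 0.2188 W m^-2 per K.
ΔT₀ = ΔF/λ_P = -0.3179/0.2188 = -1.45 K.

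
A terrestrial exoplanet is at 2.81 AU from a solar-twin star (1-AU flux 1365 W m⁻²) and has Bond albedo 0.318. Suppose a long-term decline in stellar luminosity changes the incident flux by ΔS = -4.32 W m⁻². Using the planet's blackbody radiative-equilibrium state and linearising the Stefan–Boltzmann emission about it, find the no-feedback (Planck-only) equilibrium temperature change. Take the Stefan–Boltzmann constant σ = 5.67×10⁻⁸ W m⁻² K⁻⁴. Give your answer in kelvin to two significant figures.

-0.94 K

Irradiance scales as 1/d², so S = 1365 W m⁻² × (1/2.81)² = 172.9 W m⁻².
Unperturbed T_e = [172.9·(1−0.318)/(4σ)]^¼ = 151.0 K.
Only a fraction (1−α) is absorbed and it's spread over 4πR², so ΔF = (1−α)ΔS/4 = -0.7366 W m⁻².
The Planck feedback parameter is 4σT_e³ = 0.7808 W m⁻²/K.
Hence the no-feedback warming is ΔF/(4σT_e³) = -0.943 K.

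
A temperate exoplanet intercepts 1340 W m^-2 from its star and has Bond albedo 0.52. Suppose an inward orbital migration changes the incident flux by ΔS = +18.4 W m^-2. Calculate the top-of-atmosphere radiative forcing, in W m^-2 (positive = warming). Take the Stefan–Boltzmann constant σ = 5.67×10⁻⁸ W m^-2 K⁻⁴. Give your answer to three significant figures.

Only a fraction (1−α) is absorbed and it's spread over 4πR², so ΔF = (1−α)ΔS/4 = 2.208 W m^-2.

2.21 W m^-2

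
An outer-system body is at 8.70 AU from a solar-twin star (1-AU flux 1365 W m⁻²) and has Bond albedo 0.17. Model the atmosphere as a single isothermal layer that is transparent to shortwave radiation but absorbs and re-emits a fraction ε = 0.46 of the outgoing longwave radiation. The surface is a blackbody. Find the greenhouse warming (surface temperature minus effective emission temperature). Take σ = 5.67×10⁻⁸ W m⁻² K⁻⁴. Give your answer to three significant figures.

Flux at the orbit: S = 1365/(8.70)² = 18.03 W m⁻².
At the top of the atmosphere, σT_e⁴ = S(1−α)/4 = 3.742 W m⁻², giving T_e = 90.13 K.
The surface balance (absorbed SW + ε·downward IR = σT_s⁴) with T_a⁴ = T_s⁴/2 reduces to T_s = T_e·[2/(2−ε)]^¼ = 96.22 K.
The atmosphere warms the surface by 6.086 K.

6.09 K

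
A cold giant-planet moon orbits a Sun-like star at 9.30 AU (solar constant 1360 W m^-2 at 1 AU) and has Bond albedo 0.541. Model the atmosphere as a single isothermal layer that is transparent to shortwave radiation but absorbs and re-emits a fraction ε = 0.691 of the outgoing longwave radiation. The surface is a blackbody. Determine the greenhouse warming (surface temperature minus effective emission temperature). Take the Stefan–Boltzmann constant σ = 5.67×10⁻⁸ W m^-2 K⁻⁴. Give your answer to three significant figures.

8.40 K

Flux at the orbit: S = 1360/(9.30)² = 15.72 W m^-2.
At the top of the atmosphere, σT_e⁴ = S(1−α)/4 = 1.804 W m^-2, giving T_e = 75.11 K.
For a single slab of emissivity ε, T_s⁴ = 2T_e⁴/(2−ε); thus T_s = 75.11·(1.528)^(1/4) = 83.50 K.
T_s − T_e = 83.50 − 75.11 = 8.396 K.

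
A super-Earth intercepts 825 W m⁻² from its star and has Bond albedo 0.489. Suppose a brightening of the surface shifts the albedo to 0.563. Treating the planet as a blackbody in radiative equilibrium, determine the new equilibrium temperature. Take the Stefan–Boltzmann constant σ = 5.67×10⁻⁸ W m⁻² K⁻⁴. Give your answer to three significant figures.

T₂ = [S(1−α₂)/(4σ)]^(1/4) = [825.0·0.437/(4σ)]^(1/4) = 199.7 K.

200 kelvin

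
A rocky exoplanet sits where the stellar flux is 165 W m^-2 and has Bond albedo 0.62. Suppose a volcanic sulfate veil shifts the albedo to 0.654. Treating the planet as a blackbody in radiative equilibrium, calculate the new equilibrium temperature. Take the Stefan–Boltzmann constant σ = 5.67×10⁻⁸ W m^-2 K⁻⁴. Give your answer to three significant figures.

126 K

With the new albedo, S(1−α₂)/4 = 14.27 W m^-2, so T₂ = 126.0 K.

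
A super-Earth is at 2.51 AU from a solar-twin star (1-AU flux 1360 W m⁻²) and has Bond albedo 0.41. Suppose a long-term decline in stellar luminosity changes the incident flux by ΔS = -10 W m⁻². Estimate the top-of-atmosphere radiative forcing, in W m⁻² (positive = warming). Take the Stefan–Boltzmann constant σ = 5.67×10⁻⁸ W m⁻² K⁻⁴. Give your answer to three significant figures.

By the inverse-square law, S = 1360/2.51² = 215.9 W m⁻².
Only a fraction (1−α) is absorbed and it's spread over 4πR², so ΔF = (1−α)ΔS/4 = -1.475 W m⁻².

-1.48 W m⁻²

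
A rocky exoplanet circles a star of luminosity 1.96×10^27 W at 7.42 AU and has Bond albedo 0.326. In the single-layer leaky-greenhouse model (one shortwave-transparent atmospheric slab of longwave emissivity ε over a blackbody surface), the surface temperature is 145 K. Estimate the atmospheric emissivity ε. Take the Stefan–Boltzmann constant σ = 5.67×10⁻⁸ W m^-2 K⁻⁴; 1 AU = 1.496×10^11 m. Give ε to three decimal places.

0.298

d = 7.42 × 1.496×10^11 m = 1.110×10^12 m.
S = L/(4πd²) = 126.6 W m^-2.
First, T_e = [126.6·(1−0.326)/(4σ)]^(1/4) = 139.3 K.
Inverting T_s⁴ = 2T_e⁴/(2−ε): (T_e/T_s)⁴ = 0.8510, so ε = 2(1 − 0.8510) = 0.2980.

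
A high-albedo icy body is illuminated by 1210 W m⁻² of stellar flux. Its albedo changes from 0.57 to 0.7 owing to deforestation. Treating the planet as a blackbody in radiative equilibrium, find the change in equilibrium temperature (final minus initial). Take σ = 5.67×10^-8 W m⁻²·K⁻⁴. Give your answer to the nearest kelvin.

Before: T₁ = [1210·0.43/(4σ)]^(1/4) = 218.9 K.
After:  T₂ = [1210·0.3/(4σ)]^(1/4) = 200.0 K.
Change: 200.0 − 218.9 = -18.84 K.

-19 kelvin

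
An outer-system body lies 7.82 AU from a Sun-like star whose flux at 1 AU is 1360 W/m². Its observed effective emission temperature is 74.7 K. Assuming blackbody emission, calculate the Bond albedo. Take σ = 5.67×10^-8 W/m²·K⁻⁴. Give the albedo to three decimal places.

Flux at the orbit: S = 1360/(7.82)² = 22.24 W/m².
From σT⁴ = S(1−α)/4 we invert for α: 1−α = 4σT⁴/S.
4σT⁴ = 4·5.67×10⁻⁸·(74.7)⁴ = 7.062 W/m².
Hence α = 1 − 7.062/22.24 = 0.6825.

0.682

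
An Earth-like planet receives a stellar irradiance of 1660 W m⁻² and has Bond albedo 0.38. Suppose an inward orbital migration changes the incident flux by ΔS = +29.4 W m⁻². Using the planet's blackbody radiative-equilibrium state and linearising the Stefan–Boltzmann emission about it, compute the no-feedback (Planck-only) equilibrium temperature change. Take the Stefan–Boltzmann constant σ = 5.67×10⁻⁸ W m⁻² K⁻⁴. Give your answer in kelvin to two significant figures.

Unperturbed T_e = [1660·(1−0.38)/(4σ)]^¼ = 259.5 K.
TOA radiative forcing: ΔF = (1−α)ΔS/4 = 0.62·(+29.4)/4 = 4.557 W m⁻².
Planck response: λ_P = 4σT_e³ = 4·5.67×10⁻⁸·(259.5)³ = 3.965 W m⁻²/K.
Hence the no-feedback warming is ΔF/(4σT_e³) = 1.15 K.

1.1 kelvin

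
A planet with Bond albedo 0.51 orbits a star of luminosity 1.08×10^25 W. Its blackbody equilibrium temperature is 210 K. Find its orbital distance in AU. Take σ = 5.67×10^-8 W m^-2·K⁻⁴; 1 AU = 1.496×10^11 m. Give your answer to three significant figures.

Energy balance gives S = 4σT⁴/(1−α) = 900.2 W m^-2.
From L = 4πd²S, d = √(1.08×10^25/(4π·900.2)) = 3.090×10^10 m = 0.2065 AU.

0.207 AU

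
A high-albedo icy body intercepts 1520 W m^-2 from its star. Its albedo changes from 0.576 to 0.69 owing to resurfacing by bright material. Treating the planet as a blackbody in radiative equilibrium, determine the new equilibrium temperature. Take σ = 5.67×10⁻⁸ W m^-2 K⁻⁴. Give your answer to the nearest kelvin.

213 K

New equilibrium: T₂ = [(1−0.69)·1520/(4σ)]^(1/4) = 213.5 K.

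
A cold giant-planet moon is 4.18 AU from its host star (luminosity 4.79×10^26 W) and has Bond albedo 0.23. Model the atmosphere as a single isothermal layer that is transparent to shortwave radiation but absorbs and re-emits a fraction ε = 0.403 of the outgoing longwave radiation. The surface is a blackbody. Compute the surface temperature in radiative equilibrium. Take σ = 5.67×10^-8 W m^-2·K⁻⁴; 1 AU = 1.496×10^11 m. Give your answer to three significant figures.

143 K

Orbital distance: d = 4.18 AU = 6.253×10^11 m.
Flux at the orbit: S = L/(4πd²) = 4.79×10^26/(4π·(6.25×10^11)²) = 97.48 W m^-2.
Effective emission temperature (TOA balance): σT_e⁴ = S(1−α)/4 = 18.76 W m^-2 → T_e = 134.9 K.
The surface balance (absorbed SW + ε·downward IR = σT_s⁴) with T_a⁴ = T_s⁴/2 reduces to T_s = T_e·[2/(2−ε)]^¼ = 142.7 K.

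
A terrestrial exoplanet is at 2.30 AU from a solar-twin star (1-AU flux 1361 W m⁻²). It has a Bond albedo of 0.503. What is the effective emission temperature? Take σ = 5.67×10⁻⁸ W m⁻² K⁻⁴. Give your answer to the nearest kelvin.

154 K

Irradiance scales as 1/d², so S = 1361 W m⁻² × (1/2.30)² = 257.3 W m⁻².
The planet absorbs (1−α)S over its disc πR² and re-emits over 4πR², so the mean absorbed flux is (1−0.503)·257.3/4 = 31.97 W m⁻².
Balancing against σT⁴: T = (31.97/5.67×10⁻⁸)^(1/4) = 154.1 K.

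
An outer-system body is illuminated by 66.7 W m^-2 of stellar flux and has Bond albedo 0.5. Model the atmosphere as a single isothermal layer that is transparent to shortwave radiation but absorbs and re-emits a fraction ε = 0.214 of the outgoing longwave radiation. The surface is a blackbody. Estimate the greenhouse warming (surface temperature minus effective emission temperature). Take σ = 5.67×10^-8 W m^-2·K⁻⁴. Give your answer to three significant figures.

3.16 K

The planet radiates to space at T_e = [S(1−α)/(4σ)]^(1/4) = 110.1 K.
For a single slab of emissivity ε, T_s⁴ = 2T_e⁴/(2−ε); thus T_s = 110.1·(1.12)^(1/4) = 113.3 K.
The atmosphere warms the surface by 3.160 K.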